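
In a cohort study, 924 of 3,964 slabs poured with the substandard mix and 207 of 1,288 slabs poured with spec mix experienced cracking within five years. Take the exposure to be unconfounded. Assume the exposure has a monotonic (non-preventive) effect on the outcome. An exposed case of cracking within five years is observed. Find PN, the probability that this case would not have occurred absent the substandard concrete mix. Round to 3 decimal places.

p₁ = P(outcome | exposed) = 924/3964 = 0.2331
p₀ = P(outcome | unexposed) = 207/1288 = 0.16071
Under exogeneity and monotonicity, PN = (p₁ − p₀) / p₁.
PN = (0.2331 − 0.16071) / 0.2331 = 0.072384 / 0.2331 ≈ 0.3105

PN ≈ 0.311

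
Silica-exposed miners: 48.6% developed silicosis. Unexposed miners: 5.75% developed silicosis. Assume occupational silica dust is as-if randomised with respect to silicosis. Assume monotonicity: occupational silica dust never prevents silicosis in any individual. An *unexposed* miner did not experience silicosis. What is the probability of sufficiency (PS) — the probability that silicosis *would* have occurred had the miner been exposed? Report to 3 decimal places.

PS ≈ 0.455

p₁ = 0.486, p₀ = 0.0575.
Under exogeneity and monotonicity, PS = (p₁ − p₀) / (1 − p₀).
PS = (0.486 − 0.0575) / (1 − 0.0575) = 0.4285 / 0.9425 ≈ 0.4546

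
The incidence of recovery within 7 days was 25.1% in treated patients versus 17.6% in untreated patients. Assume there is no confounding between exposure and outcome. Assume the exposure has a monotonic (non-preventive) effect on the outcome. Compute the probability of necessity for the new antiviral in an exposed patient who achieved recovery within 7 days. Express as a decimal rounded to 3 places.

p₁ = 0.251, p₀ = 0.176.
Under exogeneity and monotonicity, PN = (p₁ − p₀) / p₁.
PN = (0.251 − 0.176) / 0.251 = 0.075 / 0.251 ≈ 0.2988

PN ≈ 0.299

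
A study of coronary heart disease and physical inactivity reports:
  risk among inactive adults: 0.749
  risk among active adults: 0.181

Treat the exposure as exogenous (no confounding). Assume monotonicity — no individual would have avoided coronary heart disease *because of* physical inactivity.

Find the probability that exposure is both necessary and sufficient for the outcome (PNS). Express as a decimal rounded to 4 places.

Let p₁ = 0.749, p₀ = 0.181.
Under exogeneity and monotonicity, PNS = p₁ − p₀.
PNS = 0.749 − 0.181 = 0.568

PNS ≈ 0.5680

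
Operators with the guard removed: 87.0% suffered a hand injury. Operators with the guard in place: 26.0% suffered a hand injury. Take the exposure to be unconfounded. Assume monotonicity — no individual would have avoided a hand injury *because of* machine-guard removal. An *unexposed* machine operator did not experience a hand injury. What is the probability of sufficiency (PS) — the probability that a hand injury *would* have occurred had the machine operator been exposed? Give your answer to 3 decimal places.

PS ≈ 0.824

p₁ = 0.87, p₀ = 0.26.
Under exogeneity and monotonicity, PS = (p₁ − p₀) / (1 − p₀).
PS = (0.87 − 0.26) / (1 − 0.26) = 0.61 / 0.74 ≈ 0.8243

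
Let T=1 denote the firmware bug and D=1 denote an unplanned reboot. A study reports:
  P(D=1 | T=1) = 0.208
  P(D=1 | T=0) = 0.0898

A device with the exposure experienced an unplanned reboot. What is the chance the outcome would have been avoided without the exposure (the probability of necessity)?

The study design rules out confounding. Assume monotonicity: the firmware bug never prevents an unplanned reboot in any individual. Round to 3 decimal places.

PN ≈ 0.568

Let p₁ = 0.208, p₀ = 0.0898.
Under exogeneity and monotonicity, PN = (p₁ − p₀) / p₁.
PN = (0.208 − 0.0898) / 0.208 = 0.1182 / 0.208 ≈ 0.5683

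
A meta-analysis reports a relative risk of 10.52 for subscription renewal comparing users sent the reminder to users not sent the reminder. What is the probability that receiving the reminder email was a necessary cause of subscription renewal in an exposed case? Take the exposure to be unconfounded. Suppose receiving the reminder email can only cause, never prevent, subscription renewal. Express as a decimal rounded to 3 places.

Under exogeneity and monotonicity, PN = (RR − 1) / RR = 1 − 1/RR.
PN = (10.52 − 1) / 10.52 = 9.52 / 10.52 ≈ 0.9049

PN ≈ 0.905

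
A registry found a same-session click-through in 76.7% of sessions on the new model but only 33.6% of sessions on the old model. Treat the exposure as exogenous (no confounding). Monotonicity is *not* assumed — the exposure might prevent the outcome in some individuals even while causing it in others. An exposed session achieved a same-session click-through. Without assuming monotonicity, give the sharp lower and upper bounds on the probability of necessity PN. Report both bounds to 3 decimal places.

0.562 ≤ PN ≤ 0.866

p₁ = 0.767, p₀ = 0.336.
Under exogeneity alone the bounds on PN are max{0,(p₁−p₀)/p₁} ≤ PN ≤ min{1,(1−p₀)/p₁}.
  lower = (p₁ − p₀)/p₁ = 0.431 / 0.767 ≈ 0.5619
  upper = min{1, (1 − p₀)/p₁} = 0.664 / 0.767 ≈ 0.8657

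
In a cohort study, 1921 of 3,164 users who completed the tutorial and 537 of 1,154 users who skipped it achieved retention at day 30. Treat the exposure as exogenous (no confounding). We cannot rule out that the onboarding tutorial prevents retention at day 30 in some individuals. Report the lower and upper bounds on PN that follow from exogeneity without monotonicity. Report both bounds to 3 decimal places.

p₁ = P(outcome | exposed) = 1921/3164 = 0.60714
p₀ = P(outcome | unexposed) = 537/1154 = 0.46534
Under exogeneity alone the bounds on PN are max{0,(p₁−p₀)/p₁} ≤ PN ≤ min{1,(1−p₀)/p₁}.
  lower = (p₁ − p₀)/p₁ = 0.1418 / 0.60714 ≈ 0.2336
  upper = min{1, (1 − p₀)/p₁} = 0.53466 / 0.60714 ≈ 0.8806

0.234 ≤ PN ≤ 0.881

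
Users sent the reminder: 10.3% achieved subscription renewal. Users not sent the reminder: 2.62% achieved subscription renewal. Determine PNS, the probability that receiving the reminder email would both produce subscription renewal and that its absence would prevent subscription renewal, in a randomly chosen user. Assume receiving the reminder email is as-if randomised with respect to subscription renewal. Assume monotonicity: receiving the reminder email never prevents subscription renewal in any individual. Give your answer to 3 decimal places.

p₁ = 0.103, p₀ = 0.0262.
Under exogeneity and monotonicity, PNS = p₁ − p₀.
PNS = 0.103 − 0.0262 = 0.0768

PNS ≈ 0.077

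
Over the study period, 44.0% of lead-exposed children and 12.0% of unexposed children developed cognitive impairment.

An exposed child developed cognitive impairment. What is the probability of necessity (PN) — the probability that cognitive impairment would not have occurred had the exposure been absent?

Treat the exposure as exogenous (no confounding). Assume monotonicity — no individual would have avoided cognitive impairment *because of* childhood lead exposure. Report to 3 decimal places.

PN ≈ 0.727

p₁ = 0.44, p₀ = 0.12.
Under exogeneity and monotonicity, PN = (p₁ − p₀) / p₁.
PN = (0.44 − 0.12) / 0.44 = 0.32 / 0.44 ≈ 0.7273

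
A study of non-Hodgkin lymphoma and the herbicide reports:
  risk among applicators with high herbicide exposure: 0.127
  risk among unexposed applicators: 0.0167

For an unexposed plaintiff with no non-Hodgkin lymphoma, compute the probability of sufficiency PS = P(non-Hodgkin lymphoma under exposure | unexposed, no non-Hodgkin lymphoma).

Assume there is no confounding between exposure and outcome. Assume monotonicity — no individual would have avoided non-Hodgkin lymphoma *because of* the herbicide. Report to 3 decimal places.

Let p₁ = 0.127, p₀ = 0.0167.
Under exogeneity and monotonicity, PS = (p₁ − p₀) / (1 − p₀).
PS = (0.127 − 0.0167) / (1 − 0.0167) = 0.1103 / 0.9833 ≈ 0.1122

PS ≈ 0.112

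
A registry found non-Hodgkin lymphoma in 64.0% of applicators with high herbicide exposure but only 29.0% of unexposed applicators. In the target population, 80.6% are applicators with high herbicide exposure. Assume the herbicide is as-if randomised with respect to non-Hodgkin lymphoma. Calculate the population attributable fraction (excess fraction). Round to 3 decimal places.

p₁ = 0.64, p₀ = 0.29.
Overall risk P(Y=1) = π·p₁ + (1−π)·p₀ = 0.806×0.64 + 0.194×0.29 = 0.5721.
Under exogeneity, PAF = [P(Y=1) − p₀] / P(Y=1).
PAF = (0.5721 − 0.29) / 0.5721 ≈ 0.4931

PAF ≈ 0.493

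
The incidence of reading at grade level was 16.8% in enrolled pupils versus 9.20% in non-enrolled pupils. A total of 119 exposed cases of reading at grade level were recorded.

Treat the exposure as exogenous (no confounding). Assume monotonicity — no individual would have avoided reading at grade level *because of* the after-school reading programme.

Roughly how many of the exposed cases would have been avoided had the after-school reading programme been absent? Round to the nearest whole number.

about 54 cases

p₁ = 0.168, p₀ = 0.092.
PN = (p₁ − p₀)/p₁ = (0.168 − 0.092) / 0.168 ≈ 0.45238.
Attributable cases ≈ PN × (exposed cases) = 0.45238 × 119 ≈ 53.83.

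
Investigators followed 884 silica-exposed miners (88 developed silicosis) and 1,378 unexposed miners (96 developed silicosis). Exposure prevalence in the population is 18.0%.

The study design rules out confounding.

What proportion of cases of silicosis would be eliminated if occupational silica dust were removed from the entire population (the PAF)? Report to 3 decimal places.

PAF ≈ 0.072

p₁ = P(outcome | exposed) = 88/884 = 0.099548
p₀ = P(outcome | unexposed) = 96/1378 = 0.069666
Overall risk P(Y=1) = π·p₁ + (1−π)·p₀ = 0.18×0.099548 + 0.82×0.069666 = 0.075045.
Under exogeneity, PAF = [P(Y=1) − p₀] / P(Y=1).
PAF = (0.075045 − 0.069666) / 0.075045 ≈ 0.0717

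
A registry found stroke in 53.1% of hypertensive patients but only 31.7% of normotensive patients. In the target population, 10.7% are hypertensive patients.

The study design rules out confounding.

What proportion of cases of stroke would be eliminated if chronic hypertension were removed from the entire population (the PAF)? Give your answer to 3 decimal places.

PAF ≈ 0.067

p₁ = 0.531, p₀ = 0.317.
Overall risk P(Y=1) = π·p₁ + (1−π)·p₀ = 0.107×0.531 + 0.893×0.317 = 0.3399.
Under exogeneity, PAF = [P(Y=1) − p₀] / P(Y=1).
PAF = (0.3399 − 0.317) / 0.3399 ≈ 0.0674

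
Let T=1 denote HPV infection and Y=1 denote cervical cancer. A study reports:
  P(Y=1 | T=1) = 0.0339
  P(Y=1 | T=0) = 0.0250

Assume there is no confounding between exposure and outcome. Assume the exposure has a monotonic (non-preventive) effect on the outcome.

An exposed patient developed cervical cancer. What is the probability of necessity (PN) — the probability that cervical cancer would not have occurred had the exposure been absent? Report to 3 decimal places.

PN ≈ 0.263

Let p₁ = 0.0339, p₀ = 0.025.
Under exogeneity and monotonicity, PN = (p₁ − p₀) / p₁.
PN = (0.0339 − 0.025) / 0.0339 = 0.0089 / 0.0339 ≈ 0.2625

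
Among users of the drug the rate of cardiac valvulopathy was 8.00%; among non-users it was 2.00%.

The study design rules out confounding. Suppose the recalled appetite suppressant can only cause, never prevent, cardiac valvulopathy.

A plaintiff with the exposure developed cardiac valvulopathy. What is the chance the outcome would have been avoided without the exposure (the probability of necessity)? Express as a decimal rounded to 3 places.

PN ≈ 0.750

p₁ = 0.08, p₀ = 0.02.
Under exogeneity and monotonicity, PN = (p₁ − p₀) / p₁.
PN = (0.08 − 0.02) / 0.08 = 0.06 / 0.08 ≈ 0.7500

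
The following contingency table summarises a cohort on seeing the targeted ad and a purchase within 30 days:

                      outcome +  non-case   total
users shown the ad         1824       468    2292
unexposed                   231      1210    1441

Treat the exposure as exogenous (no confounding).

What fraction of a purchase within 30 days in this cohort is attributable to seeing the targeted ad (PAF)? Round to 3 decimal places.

p₁ = P(outcome | exposed) = 1824/2292 = 0.79581
p₀ = P(outcome | unexposed) = 231/1441 = 0.16031
Exposure prevalence π = 2292/3733 = 0.61398; overall risk P(Y=1) = 0.5505.
Under exogeneity, PAF = [P(Y=1) − p₀]/P(Y=1).
PAF = (0.5505 − 0.16031) / 0.5505 ≈ 0.7088

PAF ≈ 0.709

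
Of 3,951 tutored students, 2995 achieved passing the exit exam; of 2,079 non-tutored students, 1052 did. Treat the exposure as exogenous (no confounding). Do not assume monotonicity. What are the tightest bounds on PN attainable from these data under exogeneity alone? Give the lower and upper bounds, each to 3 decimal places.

p₁ = P(outcome | exposed) = 2995/3951 = 0.75804
p₀ = P(outcome | unexposed) = 1052/2079 = 0.50601
Under exogeneity alone the bounds on PN are max{0,(p₁−p₀)/p₁} ≤ PN ≤ min{1,(1−p₀)/p₁}.
  lower = (p₁ − p₀)/p₁ = 0.25202 / 0.75804 ≈ 0.3325
  upper = min{1, (1 − p₀)/p₁} = 0.49399 / 0.75804 ≈ 0.6517

0.332 ≤ PN ≤ 0.652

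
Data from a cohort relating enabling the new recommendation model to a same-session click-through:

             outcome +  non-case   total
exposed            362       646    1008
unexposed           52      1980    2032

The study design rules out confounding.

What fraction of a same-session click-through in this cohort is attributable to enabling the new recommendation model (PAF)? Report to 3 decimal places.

PAF ≈ 0.812

p₁ = P(outcome | exposed) = 362/1008 = 0.35913
p₀ = P(outcome | unexposed) = 52/2032 = 0.025591
Exposure prevalence π = 1008/3040 = 0.33158; overall risk P(Y=1) = 0.13618.
Under exogeneity, PAF = [P(Y=1) − p₀]/P(Y=1).
PAF = (0.13618 − 0.025591) / 0.13618 ≈ 0.8121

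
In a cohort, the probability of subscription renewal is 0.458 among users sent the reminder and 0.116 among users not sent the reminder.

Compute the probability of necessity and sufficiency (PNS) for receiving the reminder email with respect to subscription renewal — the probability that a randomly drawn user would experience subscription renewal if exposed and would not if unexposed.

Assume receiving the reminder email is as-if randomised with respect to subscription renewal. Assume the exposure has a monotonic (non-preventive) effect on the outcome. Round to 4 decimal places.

Let p₁ = 0.458, p₀ = 0.116.
Under exogeneity and monotonicity, PNS = p₁ − p₀.
PNS = 0.458 − 0.116 = 0.342

PNS ≈ 0.3420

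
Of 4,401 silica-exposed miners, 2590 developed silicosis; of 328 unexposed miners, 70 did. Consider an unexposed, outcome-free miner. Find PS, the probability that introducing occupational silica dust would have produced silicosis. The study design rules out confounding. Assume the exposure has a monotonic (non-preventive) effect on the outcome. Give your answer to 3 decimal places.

p₁ = P(outcome | exposed) = 2590/4401 = 0.5885
p₀ = P(outcome | unexposed) = 70/328 = 0.21341
Under exogeneity and monotonicity, PS = (p₁ − p₀) / (1 − p₀).
PS = (0.5885 − 0.21341) / (1 − 0.21341) = 0.37509 / 0.78659 ≈ 0.4769

PS ≈ 0.477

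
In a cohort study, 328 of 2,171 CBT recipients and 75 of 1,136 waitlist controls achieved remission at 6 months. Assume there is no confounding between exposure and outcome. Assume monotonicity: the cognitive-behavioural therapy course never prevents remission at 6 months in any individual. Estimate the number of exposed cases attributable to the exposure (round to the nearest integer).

about 185 cases

p₁ = P(outcome | exposed) = 328/2171 = 0.15108
p₀ = P(outcome | unexposed) = 75/1136 = 0.066021
PN = (p₁ − p₀)/p₁ = (0.15108 − 0.066021) / 0.15108 ≈ 0.56301.
Attributable cases ≈ PN × (exposed cases) = 0.56301 × 328 ≈ 184.67.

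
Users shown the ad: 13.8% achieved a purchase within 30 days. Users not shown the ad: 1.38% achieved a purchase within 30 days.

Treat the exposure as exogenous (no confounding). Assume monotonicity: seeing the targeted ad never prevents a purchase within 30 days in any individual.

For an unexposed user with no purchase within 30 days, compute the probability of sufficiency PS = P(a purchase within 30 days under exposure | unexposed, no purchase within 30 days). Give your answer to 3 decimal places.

PS ≈ 0.126

p₁ = 0.138, p₀ = 0.0138.
Under exogeneity and monotonicity, PS = (p₁ − p₀) / (1 − p₀).
PS = (0.138 − 0.0138) / (1 − 0.0138) = 0.1242 / 0.9862 ≈ 0.1259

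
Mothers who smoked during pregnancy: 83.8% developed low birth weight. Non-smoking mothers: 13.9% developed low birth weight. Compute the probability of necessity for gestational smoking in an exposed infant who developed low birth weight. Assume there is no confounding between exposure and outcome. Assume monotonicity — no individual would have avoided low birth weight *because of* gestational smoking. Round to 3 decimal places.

p₁ = 0.838, p₀ = 0.139.
Under exogeneity and monotonicity, PN = (p₁ − p₀) / p₁.
PN = (0.838 − 0.139) / 0.838 = 0.699 / 0.838 ≈ 0.8341

PN ≈ 0.834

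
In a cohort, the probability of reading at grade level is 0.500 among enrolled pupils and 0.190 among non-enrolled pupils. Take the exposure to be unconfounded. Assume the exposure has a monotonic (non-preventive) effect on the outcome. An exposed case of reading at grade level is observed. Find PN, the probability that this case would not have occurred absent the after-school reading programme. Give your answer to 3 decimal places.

PN ≈ 0.620

Let p₁ = 0.5, p₀ = 0.19.
Under exogeneity and monotonicity, PN = (p₁ − p₀) / p₁.
PN = (0.5 − 0.19) / 0.5 = 0.31 / 0.5 ≈ 0.6200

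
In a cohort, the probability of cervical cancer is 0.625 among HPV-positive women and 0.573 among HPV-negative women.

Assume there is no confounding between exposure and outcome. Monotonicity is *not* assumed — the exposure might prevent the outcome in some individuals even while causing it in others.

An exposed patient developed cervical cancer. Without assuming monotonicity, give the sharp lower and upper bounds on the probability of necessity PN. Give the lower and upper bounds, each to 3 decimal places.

Let p₁ = 0.625, p₀ = 0.573.
Under exogeneity alone the bounds on PN are max{0,(p₁−p₀)/p₁} ≤ PN ≤ min{1,(1−p₀)/p₁}.
  lower = (p₁ − p₀)/p₁ = 0.052 / 0.625 ≈ 0.0832
  upper = min{1, (1 − p₀)/p₁} = 0.427 / 0.625 ≈ 0.6832

0.083 ≤ PN ≤ 0.683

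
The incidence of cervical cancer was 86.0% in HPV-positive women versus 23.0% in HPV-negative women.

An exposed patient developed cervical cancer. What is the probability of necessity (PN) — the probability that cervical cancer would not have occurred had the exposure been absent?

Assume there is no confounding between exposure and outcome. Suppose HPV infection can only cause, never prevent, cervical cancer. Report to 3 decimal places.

PN ≈ 0.733

p₁ = 0.86, p₀ = 0.23.
Under exogeneity and monotonicity, PN = (p₁ − p₀) / p₁.
PN = (0.86 − 0.23) / 0.86 = 0.63 / 0.86 ≈ 0.7326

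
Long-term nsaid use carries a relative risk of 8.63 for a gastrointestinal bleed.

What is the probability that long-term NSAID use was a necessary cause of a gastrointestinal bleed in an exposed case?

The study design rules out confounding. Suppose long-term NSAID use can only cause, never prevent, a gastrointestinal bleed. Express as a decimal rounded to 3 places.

PN ≈ 0.884

Under exogeneity and monotonicity, PN = (RR − 1) / RR = 1 − 1/RR.
PN = (8.63 − 1) / 8.63 = 7.63 / 8.63 ≈ 0.8841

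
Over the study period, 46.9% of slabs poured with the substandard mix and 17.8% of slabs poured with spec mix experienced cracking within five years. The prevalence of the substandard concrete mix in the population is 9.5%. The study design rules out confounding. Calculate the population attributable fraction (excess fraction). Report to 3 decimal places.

PAF ≈ 0.134

p₁ = 0.469, p₀ = 0.178.
Overall risk P(Y=1) = π·p₁ + (1−π)·p₀ = 0.095×0.469 + 0.905×0.178 = 0.20565.
Under exogeneity, PAF = [P(Y=1) − p₀] / P(Y=1).
PAF = (0.20565 − 0.178) / 0.20565 ≈ 0.1344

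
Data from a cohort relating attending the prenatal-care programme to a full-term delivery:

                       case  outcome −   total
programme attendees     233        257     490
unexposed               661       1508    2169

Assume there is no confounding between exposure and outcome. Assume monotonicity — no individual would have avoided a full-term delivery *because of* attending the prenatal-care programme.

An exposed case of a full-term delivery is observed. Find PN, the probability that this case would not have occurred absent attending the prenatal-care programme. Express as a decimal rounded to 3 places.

p₁ = P(outcome | exposed) = 233/490 = 0.47551
p₀ = P(outcome | unexposed) = 661/2169 = 0.30475
Under exogeneity and monotonicity, PN = (p₁ − p₀)/p₁.
PN = (0.47551 − 0.30475) / 0.47551 ≈ 0.3591

PN ≈ 0.359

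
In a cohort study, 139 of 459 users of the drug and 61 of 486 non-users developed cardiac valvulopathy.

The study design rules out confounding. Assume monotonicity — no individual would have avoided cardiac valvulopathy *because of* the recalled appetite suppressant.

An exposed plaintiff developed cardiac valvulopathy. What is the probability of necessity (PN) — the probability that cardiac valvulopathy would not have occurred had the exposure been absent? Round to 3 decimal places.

p₁ = P(outcome | exposed) = 139/459 = 0.30283
p₀ = P(outcome | unexposed) = 61/486 = 0.12551
Under exogeneity and monotonicity, PN = (p₁ − p₀) / p₁.
PN = (0.30283 − 0.12551) / 0.30283 = 0.17732 / 0.30283 ≈ 0.5855

PN ≈ 0.586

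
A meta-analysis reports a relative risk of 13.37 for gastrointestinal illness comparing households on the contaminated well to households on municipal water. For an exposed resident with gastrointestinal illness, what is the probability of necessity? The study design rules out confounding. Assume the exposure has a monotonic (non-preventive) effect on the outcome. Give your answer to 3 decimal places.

Under exogeneity and monotonicity, PN = (RR − 1) / RR = 1 − 1/RR.
PN = (13.37 − 1) / 13.37 = 12.37 / 13.37 ≈ 0.9252

PN ≈ 0.925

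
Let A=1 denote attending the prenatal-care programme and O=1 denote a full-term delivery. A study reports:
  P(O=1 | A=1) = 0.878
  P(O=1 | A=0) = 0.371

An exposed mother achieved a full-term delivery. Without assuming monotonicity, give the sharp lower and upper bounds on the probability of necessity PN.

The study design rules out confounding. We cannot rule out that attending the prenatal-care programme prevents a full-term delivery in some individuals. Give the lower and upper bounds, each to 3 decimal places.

0.577 ≤ PN ≤ 0.716

Let p₁ = 0.878, p₀ = 0.371.
Under exogeneity alone the bounds on PN are max{0,(p₁−p₀)/p₁} ≤ PN ≤ min{1,(1−p₀)/p₁}.
  lower = (p₁ − p₀)/p₁ = 0.507 / 0.878 ≈ 0.5774
  upper = min{1, (1 − p₀)/p₁} = 0.629 / 0.878 ≈ 0.7164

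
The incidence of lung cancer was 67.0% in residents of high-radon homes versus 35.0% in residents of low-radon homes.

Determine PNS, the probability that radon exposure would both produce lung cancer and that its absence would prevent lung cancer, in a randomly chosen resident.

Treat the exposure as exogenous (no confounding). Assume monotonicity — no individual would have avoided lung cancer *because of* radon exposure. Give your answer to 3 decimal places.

PNS ≈ 0.320

p₁ = 0.67, p₀ = 0.35.
Under exogeneity and monotonicity, PNS = p₁ − p₀.
PNS = 0.67 − 0.35 = 0.32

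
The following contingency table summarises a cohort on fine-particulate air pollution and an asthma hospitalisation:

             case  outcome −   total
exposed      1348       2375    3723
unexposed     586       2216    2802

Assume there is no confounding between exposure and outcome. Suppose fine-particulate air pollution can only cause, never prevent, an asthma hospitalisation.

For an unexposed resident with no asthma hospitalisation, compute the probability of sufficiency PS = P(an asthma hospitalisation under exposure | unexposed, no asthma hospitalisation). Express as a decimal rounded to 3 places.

p₁ = P(outcome | exposed) = 1348/3723 = 0.36207
p₀ = P(outcome | unexposed) = 586/2802 = 0.20914
Under exogeneity and monotonicity, PS = (p₁ − p₀) / (1 − p₀).
PS = (0.36207 − 0.20914) / (1 − 0.20914) = 0.15294 / 0.79086 ≈ 0.1934

PS ≈ 0.193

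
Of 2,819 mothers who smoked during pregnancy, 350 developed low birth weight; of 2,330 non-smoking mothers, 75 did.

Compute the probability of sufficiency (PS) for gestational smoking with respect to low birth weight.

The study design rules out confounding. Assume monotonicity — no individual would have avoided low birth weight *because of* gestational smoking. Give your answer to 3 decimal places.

p₁ = P(outcome | exposed) = 350/2819 = 0.12416
p₀ = P(outcome | unexposed) = 75/2330 = 0.032189
Under exogeneity and monotonicity, PS = (p₁ − p₀) / (1 − p₀).
PS = (0.12416 − 0.032189) / (1 − 0.032189) = 0.091969 / 0.96781 ≈ 0.0950

PS ≈ 0.095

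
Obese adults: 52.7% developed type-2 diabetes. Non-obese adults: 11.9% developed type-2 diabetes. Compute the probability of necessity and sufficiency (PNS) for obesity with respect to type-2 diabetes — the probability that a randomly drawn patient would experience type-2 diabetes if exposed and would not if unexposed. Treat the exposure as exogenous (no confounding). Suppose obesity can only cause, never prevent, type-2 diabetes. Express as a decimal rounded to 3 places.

p₁ = 0.527, p₀ = 0.119.
Under exogeneity and monotonicity, PNS = p₁ − p₀.
PNS = 0.527 − 0.119 = 0.408

PNS ≈ 0.408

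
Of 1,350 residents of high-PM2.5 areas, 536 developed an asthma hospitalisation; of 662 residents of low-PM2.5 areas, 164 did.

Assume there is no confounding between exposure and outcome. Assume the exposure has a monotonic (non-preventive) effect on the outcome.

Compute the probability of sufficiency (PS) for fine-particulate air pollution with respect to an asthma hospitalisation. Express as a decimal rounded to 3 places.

p₁ = P(outcome | exposed) = 536/1350 = 0.39704
p₀ = P(outcome | unexposed) = 164/662 = 0.24773
Under exogeneity and monotonicity, PS = (p₁ − p₀) / (1 − p₀).
PS = (0.39704 − 0.24773) / (1 − 0.24773) = 0.1493 / 0.75227 ≈ 0.1985

PS ≈ 0.198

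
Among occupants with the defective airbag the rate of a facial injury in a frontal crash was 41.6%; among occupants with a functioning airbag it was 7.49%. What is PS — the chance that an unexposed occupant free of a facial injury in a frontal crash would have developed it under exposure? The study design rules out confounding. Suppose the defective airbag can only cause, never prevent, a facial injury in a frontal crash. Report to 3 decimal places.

PS ≈ 0.369

p₁ = 0.416, p₀ = 0.0749.
Under exogeneity and monotonicity, PS = (p₁ − p₀) / (1 − p₀).
PS = (0.416 − 0.0749) / (1 − 0.0749) = 0.3411 / 0.9251 ≈ 0.3687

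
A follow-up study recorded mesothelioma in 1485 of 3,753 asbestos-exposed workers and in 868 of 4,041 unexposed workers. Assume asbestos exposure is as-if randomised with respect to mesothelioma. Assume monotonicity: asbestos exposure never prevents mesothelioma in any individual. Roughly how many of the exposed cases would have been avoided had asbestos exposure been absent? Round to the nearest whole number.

about 679 cases

p₁ = P(outcome | exposed) = 1485/3753 = 0.39568
p₀ = P(outcome | unexposed) = 868/4041 = 0.2148
PN = (p₁ − p₀)/p₁ = (0.39568 − 0.2148) / 0.39568 ≈ 0.45715.
Attributable cases ≈ PN × (exposed cases) = 0.45715 × 1485 ≈ 678.86.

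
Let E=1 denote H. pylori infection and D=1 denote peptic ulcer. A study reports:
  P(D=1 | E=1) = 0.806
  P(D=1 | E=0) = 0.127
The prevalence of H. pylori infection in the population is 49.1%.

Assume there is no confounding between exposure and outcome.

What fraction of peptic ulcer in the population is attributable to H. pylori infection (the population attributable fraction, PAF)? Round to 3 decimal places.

Let p₁ = 0.806, p₀ = 0.127.
Overall risk P(Y=1) = π·p₁ + (1−π)·p₀ = 0.491×0.806 + 0.509×0.127 = 0.46039.
Under exogeneity, PAF = [P(Y=1) − p₀] / P(Y=1).
PAF = (0.46039 − 0.127) / 0.46039 ≈ 0.7241

PAF ≈ 0.724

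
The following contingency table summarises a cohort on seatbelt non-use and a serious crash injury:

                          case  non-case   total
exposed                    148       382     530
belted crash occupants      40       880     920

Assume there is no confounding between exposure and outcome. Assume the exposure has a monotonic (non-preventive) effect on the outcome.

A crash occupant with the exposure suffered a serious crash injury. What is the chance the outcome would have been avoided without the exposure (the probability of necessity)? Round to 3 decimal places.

PN ≈ 0.844

p₁ = P(outcome | exposed) = 148/530 = 0.27925
p₀ = P(outcome | unexposed) = 40/920 = 0.043478
Under exogeneity and monotonicity, PN = (p₁ − p₀) / p₁.
PN = (0.27925 − 0.043478) / 0.27925 = 0.23577 / 0.27925 ≈ 0.8443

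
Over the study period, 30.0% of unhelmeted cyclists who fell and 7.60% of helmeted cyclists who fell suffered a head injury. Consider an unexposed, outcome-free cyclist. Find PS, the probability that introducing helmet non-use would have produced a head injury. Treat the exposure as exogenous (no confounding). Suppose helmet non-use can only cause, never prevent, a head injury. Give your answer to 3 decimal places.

p₁ = 0.3, p₀ = 0.076.
Under exogeneity and monotonicity, PS = (p₁ − p₀) / (1 − p₀).
PS = (0.3 − 0.076) / (1 − 0.076) = 0.224 / 0.924 ≈ 0.2424

PS ≈ 0.242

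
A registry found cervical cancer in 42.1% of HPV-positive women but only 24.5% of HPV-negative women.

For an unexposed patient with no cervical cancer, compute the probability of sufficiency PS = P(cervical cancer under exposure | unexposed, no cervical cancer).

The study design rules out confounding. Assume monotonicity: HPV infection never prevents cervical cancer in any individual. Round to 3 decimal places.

p₁ = 0.421, p₀ = 0.245.
Under exogeneity and monotonicity, PS = (p₁ − p₀) / (1 − p₀).
PS = (0.421 − 0.245) / (1 − 0.245) = 0.176 / 0.755 ≈ 0.2331

PS ≈ 0.233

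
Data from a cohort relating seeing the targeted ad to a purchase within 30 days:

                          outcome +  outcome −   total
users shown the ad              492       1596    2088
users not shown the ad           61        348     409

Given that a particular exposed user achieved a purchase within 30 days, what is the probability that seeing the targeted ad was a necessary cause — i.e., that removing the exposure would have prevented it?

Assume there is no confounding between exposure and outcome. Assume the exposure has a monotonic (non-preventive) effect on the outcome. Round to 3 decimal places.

PN ≈ 0.367

p₁ = P(outcome | exposed) = 492/2088 = 0.23563
p₀ = P(outcome | unexposed) = 61/409 = 0.14914
Under exogeneity and monotonicity, PN = (p₁ − p₀)/p₁.
PN = (0.23563 − 0.14914) / 0.23563 ≈ 0.3670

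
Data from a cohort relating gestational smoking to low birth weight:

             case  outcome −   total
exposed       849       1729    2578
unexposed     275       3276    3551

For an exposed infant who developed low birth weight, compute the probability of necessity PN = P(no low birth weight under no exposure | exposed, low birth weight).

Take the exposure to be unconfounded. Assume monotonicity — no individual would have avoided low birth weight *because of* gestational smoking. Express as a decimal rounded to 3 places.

PN ≈ 0.765

p₁ = P(outcome | exposed) = 849/2578 = 0.32933
p₀ = P(outcome | unexposed) = 275/3551 = 0.077443
Under exogeneity and monotonicity, PN = (p₁ − p₀)/p₁.
PN = (0.32933 − 0.077443) / 0.32933 ≈ 0.7648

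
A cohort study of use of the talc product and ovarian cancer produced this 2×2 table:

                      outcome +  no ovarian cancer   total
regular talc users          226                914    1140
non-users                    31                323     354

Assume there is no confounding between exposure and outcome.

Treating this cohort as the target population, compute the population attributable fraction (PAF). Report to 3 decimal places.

PAF ≈ 0.491

p₁ = P(outcome | exposed) = 226/1140 = 0.19825
p₀ = P(outcome | unexposed) = 31/354 = 0.087571
Exposure prevalence π = 1140/1494 = 0.76305; overall risk P(Y=1) = 0.17202.
Under exogeneity, PAF = [P(Y=1) − p₀]/P(Y=1).
PAF = (0.17202 − 0.087571) / 0.17202 ≈ 0.4909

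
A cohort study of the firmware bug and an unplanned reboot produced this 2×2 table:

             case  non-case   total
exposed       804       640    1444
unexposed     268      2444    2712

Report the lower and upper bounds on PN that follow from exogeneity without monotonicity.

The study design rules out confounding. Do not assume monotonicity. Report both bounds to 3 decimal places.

p₁ = P(outcome | exposed) = 804/1444 = 0.55679
p₀ = P(outcome | unexposed) = 268/2712 = 0.09882
Under exogeneity alone the bounds on PN are max{0,(p₁−p₀)/p₁} ≤ PN ≤ min{1,(1−p₀)/p₁}.
  lower = (p₁ − p₀)/p₁ = 0.45797 / 0.55679 ≈ 0.8225
  upper = min{1, (1 − p₀)/p₁} = 0.90118 / 0.55679 ≈ 1.6185 → capped at 1

0.823 ≤ PN ≤ 1.000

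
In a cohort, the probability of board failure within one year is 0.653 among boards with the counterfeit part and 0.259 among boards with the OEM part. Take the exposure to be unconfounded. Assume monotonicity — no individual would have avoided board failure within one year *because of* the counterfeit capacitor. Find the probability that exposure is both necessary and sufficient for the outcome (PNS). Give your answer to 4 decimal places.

Let p₁ = 0.653, p₀ = 0.259.
Under exogeneity and monotonicity, PNS = p₁ − p₀.
PNS = 0.653 − 0.259 = 0.394

PNS ≈ 0.3940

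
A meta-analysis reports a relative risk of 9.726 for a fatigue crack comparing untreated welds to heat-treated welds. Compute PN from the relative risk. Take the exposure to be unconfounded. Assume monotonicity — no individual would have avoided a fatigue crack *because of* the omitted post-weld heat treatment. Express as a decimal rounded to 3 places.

PN ≈ 0.897

Under exogeneity and monotonicity, PN = (RR − 1) / RR = 1 − 1/RR.
PN = (9.726 − 1) / 9.726 = 8.726 / 9.726 ≈ 0.8972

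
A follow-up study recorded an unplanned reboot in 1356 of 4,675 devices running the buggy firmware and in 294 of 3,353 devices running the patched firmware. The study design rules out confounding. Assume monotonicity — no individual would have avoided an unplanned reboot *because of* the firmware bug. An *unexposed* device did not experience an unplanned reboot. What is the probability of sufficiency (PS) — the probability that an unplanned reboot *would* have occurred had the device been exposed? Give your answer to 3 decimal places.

PS ≈ 0.222

p₁ = P(outcome | exposed) = 1356/4675 = 0.29005
p₀ = P(outcome | unexposed) = 294/3353 = 0.087683
Under exogeneity and monotonicity, PS = (p₁ − p₀) / (1 − p₀).
PS = (0.29005 − 0.087683) / (1 − 0.087683) = 0.20237 / 0.91232 ≈ 0.2218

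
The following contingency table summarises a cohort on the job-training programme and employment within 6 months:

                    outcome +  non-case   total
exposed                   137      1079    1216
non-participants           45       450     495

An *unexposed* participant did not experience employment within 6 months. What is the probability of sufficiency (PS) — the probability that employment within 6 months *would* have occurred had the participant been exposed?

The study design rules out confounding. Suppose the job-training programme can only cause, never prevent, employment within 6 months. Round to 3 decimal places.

p₁ = P(outcome | exposed) = 137/1216 = 0.11266
p₀ = P(outcome | unexposed) = 45/495 = 0.090909
Under exogeneity and monotonicity, PS = (p₁ − p₀)/(1 − p₀).
PS = (0.11266 − 0.090909) / 0.90909 ≈ 0.0239

PS ≈ 0.024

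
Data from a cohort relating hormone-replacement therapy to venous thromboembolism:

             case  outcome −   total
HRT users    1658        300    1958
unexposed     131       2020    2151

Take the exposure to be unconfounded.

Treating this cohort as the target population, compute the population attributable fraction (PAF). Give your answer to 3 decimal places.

p₁ = P(outcome | exposed) = 1658/1958 = 0.84678
p₀ = P(outcome | unexposed) = 131/2151 = 0.060902
Exposure prevalence π = 1958/4109 = 0.47651; overall risk P(Y=1) = 0.43539.
Under exogeneity, PAF = [P(Y=1) − p₀]/P(Y=1).
PAF = (0.43539 − 0.060902) / 0.43539 ≈ 0.8601

PAF ≈ 0.860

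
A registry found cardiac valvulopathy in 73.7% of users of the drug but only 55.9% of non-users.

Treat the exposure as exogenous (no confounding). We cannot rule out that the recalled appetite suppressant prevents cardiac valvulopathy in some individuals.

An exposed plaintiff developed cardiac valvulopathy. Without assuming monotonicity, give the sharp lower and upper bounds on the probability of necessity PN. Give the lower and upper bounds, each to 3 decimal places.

0.242 ≤ PN ≤ 0.598

p₁ = 0.737, p₀ = 0.559.
Under exogeneity alone the bounds on PN are max{0,(p₁−p₀)/p₁} ≤ PN ≤ min{1,(1−p₀)/p₁}.
  lower = (p₁ − p₀)/p₁ = 0.178 / 0.737 ≈ 0.2415
  upper = min{1, (1 − p₀)/p₁} = 0.441 / 0.737 ≈ 0.5984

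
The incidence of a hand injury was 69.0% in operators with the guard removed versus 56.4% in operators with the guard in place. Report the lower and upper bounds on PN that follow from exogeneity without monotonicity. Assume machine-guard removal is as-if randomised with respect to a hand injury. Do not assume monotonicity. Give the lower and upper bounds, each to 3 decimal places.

p₁ = 0.69, p₀ = 0.564.
Under exogeneity alone the bounds on PN are max{0,(p₁−p₀)/p₁} ≤ PN ≤ min{1,(1−p₀)/p₁}.
  lower = (p₁ − p₀)/p₁ = 0.126 / 0.69 ≈ 0.1826
  upper = min{1, (1 − p₀)/p₁} = 0.436 / 0.69 ≈ 0.6319

0.183 ≤ PN ≤ 0.632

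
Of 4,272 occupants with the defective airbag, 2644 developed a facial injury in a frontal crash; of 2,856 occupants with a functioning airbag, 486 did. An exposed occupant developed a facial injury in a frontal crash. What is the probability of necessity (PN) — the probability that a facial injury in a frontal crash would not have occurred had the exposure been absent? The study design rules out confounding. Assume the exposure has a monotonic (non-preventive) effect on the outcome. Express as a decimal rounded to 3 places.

PN ≈ 0.725

p₁ = P(outcome | exposed) = 2644/4272 = 0.61891
p₀ = P(outcome | unexposed) = 486/2856 = 0.17017
Under exogeneity and monotonicity, PN = (p₁ − p₀) / p₁.
PN = (0.61891 − 0.17017) / 0.61891 = 0.44875 / 0.61891 ≈ 0.7251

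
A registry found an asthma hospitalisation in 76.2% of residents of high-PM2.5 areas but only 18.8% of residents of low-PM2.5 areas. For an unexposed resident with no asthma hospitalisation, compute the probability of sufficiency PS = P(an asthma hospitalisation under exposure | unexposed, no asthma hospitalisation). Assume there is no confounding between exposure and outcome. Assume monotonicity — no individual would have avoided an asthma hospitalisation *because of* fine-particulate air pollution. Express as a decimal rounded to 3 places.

p₁ = 0.762, p₀ = 0.188.
Under exogeneity and monotonicity, PS = (p₁ − p₀) / (1 − p₀).
PS = (0.762 − 0.188) / (1 − 0.188) = 0.574 / 0.812 ≈ 0.7069

PS ≈ 0.707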